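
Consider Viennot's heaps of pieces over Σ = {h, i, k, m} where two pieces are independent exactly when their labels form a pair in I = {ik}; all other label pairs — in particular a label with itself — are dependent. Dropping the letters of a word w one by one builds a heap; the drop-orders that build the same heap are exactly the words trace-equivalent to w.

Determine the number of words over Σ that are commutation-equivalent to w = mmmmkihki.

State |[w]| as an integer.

piece 0:m — minimal
piece 1:m rests on {0:m}
piece 2:m rests on {1:m}
piece 3:m rests on {2:m}
piece 4:k rests on {3:m}
piece 5:i rests on {3:m}
piece 6:h rests on {4:k, 5:i}
piece 7:k rests on {6:h}
piece 8:i rests on {6:h}
minimal pieces: {0:m}
ways to finish when only these pieces remain (= sum over removing one remaining piece with nothing left below it):
  1 left: {7}→1  {8}→1
  2 left: {7,8}→2
  3 left: {6,7,8}→2
  4 left: {4,6,7,8}→2  {5,6,7,8}→2
  5 left: {4,5,6,7,8}→4
  6 left: {3,4,5,6,7,8}→4
  7 left: {2,3,4,5,6,7,8}→4
  placing 0:m first → 4 extensions

4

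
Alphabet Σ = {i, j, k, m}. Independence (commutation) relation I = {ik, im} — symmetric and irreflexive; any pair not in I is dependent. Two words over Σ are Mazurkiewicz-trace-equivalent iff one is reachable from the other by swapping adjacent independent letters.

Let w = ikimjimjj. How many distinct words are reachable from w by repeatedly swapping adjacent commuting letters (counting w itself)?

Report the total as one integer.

12

#0=i has no predecessor
#1=k has no predecessor
#2=i depends on [0:i]
#3=m depends on [1:k]
#4=j depends on [2:i, 3:m]
#5=i depends on [4:j]
#6=m depends on [4:j]
#7=j depends on [5:i, 6:m]
#8=j depends on [7:j]
sources: [0:i, 1:k]
N(rest) = Σ N(rest − s) over sources s of rest; N(one piece) = 1:
  size 1 → [8]=1
  size 2 → [7,8]=1
  size 3 → [5,7,8]=1  [6,7,8]=1
  size 4 → [5,6,7,8]=2
  size 5 → [4,5,6,7,8]=2
  size 6 → [2,4,5,6,7,8]=2  [3,4,5,6,7,8]=2
  size 7 → [0,2,4,5,6,7,8]=2  [1,3,4,5,6,7,8]=2  [2,3,4,5,6,7,8]=4
  first=0(i) contributes 6
  first=1(k) contributes 6
|[w]| = 12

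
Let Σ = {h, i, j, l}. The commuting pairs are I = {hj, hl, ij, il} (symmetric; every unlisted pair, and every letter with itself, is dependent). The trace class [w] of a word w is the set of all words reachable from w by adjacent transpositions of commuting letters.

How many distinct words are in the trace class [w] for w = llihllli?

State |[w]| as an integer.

piece 0:l — minimal
piece 1:l rests on {0:l}
piece 2:i — minimal
piece 3:h rests on {2:i}
piece 4:l rests on {1:l}
piece 5:l rests on {4:l}
piece 6:l rests on {5:l}
piece 7:i rests on {3:h}
minimal pieces: {0:l, 2:i}
ways to finish when only these pieces remain (= sum over removing one remaining piece with nothing left below it):
  1 left: {6}→1  {7}→1
  2 left: {3,7}→1  {5,6}→1  {6,7}→2
  3 left: {2,3,7}→1  {3,6,7}→3  {4,5,6}→1  {5,6,7}→3
  4 left: {1,4,5,6}→1  {2,3,6,7}→4  {3,5,6,7}→6  {4,5,6,7}→4
  5 left: {0,1,4,5,6}→1  {1,4,5,6,7}→5  {2,3,5,6,7}→10  {3,4,5,6,7}→10
  6 left: {0,1,4,5,6,7}→6  {1,3,4,5,6,7}→15  {2,3,4,5,6,7}→20
  placing 0:l first → 35 extensions
  placing 2:i first → 21 extensions
total linear extensions = 56

56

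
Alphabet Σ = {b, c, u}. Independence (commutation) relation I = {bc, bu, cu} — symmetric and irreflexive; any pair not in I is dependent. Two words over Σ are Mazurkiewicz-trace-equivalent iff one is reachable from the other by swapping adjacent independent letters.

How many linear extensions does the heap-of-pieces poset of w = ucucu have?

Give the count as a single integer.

0(u) covers ∅
1(c) covers ∅
2(u) covers 0:u
3(c) covers 1:c
4(u) covers 2:u
floor of heap: 0:u, 1:c
completions by unplaced set U, small U first (add the entries for U minus each lowest piece of U):
  |U|=1: {3}:1  {4}:1
  |U|=2: {1,3}:1  {2,4}:1  {3,4}:2
  |U|=3: {0,2,4}:1  {1,3,4}:3  {2,3,4}:3
  start at 0(u): 6
  start at 1(c): 4
sum over floor = 10

10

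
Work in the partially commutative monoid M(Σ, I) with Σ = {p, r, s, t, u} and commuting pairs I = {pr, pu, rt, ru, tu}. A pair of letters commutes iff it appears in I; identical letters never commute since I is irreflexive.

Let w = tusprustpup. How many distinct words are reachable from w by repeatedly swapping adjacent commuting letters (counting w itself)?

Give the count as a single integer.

0(t) covers ∅
1(u) covers ∅
2(s) covers 0:t, 1:u
3(p) covers 2:s
4(r) covers 2:s
5(u) covers 2:s
6(s) covers 3:p, 4:r, 5:u
7(t) covers 6:s
8(p) covers 7:t
9(u) covers 6:s
10(p) covers 8:p
floor of heap: 0:t, 1:u
completions by unplaced set U, small U first (add the entries for U minus each lowest piece of U):
  |U|=1: {9}:1  {10}:1
  |U|=2: {8,10}:1  {9,10}:2
  |U|=3: {7,8,10}:1  {8,9,10}:3
  |U|=4: {7,8,9,10}:4
  |U|=5: {6,7,8,9,10}:4
  |U|=6: {3,6,7,8,9,10}:4  {4,6,7,8,9,10}:4  {5,6,7,8,9,10}:4
  |U|=7: {3,4,6,7,8,9,10}:8  {3,5,6,7,8,9,10}:8  {4,5,6,7,8,9,10}:8
  |U|=8: {3,4,5,6,7,8,9,10}:24
  |U|=9: {2,3,4,5,6,7,8,9,10}:24
  start at 0(t): 24
  start at 1(u): 24
sum over floor = 48

48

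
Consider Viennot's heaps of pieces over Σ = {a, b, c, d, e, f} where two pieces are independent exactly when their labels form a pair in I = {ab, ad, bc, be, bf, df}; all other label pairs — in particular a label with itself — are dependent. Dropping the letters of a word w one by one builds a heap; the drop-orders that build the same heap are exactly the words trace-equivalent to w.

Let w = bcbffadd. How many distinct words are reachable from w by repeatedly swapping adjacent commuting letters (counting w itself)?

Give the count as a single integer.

65

piece 0:b — minimal
piece 1:c — minimal
piece 2:b rests on {0:b}
piece 3:f rests on {1:c}
piece 4:f rests on {3:f}
piece 5:a rests on {4:f}
piece 6:d rests on {1:c, 2:b}
piece 7:d rests on {6:d}
minimal pieces: {0:b, 1:c}
ways to finish when only these pieces remain (= sum over removing one remaining piece with nothing left below it):
  1 left: {5}→1  {7}→1
  2 left: {4,5}→1  {5,7}→2  {6,7}→1
  3 left: {2,6,7}→1  {3,4,5}→1  {4,5,7}→3  {5,6,7}→3
  4 left: {0,2,6,7}→1  {2,5,6,7}→4  {3,4,5,7}→4  {4,5,6,7}→6
  5 left: {0,2,5,6,7}→5  {2,4,5,6,7}→10  {3,4,5,6,7}→10
  6 left: {0,2,4,5,6,7}→15  {1,3,4,5,6,7}→10  {2,3,4,5,6,7}→20
  placing 0:b first → 30 extensions
  placing 1:c first → 35 extensions
total linear extensions = 65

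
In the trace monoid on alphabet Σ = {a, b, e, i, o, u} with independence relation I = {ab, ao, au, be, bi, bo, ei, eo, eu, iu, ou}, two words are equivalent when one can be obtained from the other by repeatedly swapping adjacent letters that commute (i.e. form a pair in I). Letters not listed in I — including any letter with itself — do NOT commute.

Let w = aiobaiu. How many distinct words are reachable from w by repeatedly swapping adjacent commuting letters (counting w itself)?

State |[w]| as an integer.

drop 0:a onto floor
drop 1:i onto {0:a}
drop 2:o onto {1:i}
drop 3:b onto floor
drop 4:a onto {1:i}
drop 5:i onto {2:o, 4:a}
drop 6:u onto {3:b}
ground layer = {0:a, 3:b}
drop-orders for the pieces not yet dropped (sum over which currently-grounded one goes next):
  1 to go: {5} 1  {6} 1
  2 to go: {2,5} 1  {3,6} 1  {4,5} 1  {5,6} 2
  3 to go: {2,4,5} 2  {2,5,6} 3  {3,5,6} 3  {4,5,6} 3
  4 to go: {1,2,4,5} 2  {2,3,5,6} 6  {2,4,5,6} 8  {3,4,5,6} 6
  5 to go: {0,1,2,4,5} 2  {1,2,4,5,6} 10  {2,3,4,5,6} 20
  if 0:a drops first: 30 orders
  if 3:b drops first: 12 orders
heap linearizations: 42

42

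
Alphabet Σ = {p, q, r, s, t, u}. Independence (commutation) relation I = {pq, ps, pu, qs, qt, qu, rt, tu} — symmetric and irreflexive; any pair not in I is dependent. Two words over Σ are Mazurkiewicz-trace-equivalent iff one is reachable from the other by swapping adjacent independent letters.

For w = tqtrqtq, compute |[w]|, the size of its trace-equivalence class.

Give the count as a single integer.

35

drop 0:t onto floor
drop 1:q onto floor
drop 2:t onto {0:t}
drop 3:r onto {1:q}
drop 4:q onto {3:r}
drop 5:t onto {2:t}
drop 6:q onto {4:q}
ground layer = {0:t, 1:q}
drop-orders for the pieces not yet dropped (sum over which currently-grounded one goes next):
  1 to go: {5} 1  {6} 1
  2 to go: {2,5} 1  {4,6} 1  {5,6} 2
  3 to go: {0,2,5} 1  {2,5,6} 3  {3,4,6} 1  {4,5,6} 3
  4 to go: {0,2,5,6} 4  {1,3,4,6} 1  {2,4,5,6} 6  {3,4,5,6} 4
  5 to go: {0,2,4,5,6} 10  {1,3,4,5,6} 5  {2,3,4,5,6} 10
  if 0:t drops first: 15 orders
  if 1:q drops first: 20 orders
heap linearizations: 35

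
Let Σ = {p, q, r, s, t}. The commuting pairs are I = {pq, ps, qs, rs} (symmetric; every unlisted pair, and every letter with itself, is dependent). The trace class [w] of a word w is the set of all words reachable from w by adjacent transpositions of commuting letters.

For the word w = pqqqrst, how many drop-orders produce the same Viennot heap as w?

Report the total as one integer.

24

0(p) covers ∅
1(q) covers ∅
2(q) covers 1:q
3(q) covers 2:q
4(r) covers 0:p, 3:q
5(s) covers ∅
6(t) covers 4:r, 5:s
floor of heap: 0:p, 1:q, 5:s
completions by unplaced set U, small U first (add the entries for U minus each lowest piece of U):
  |U|=1: {6}:1
  |U|=2: {4,6}:1  {5,6}:1
  |U|=3: {0,4,6}:1  {3,4,6}:1  {4,5,6}:2
  |U|=4: {0,3,4,6}:2  {0,4,5,6}:3  {2,3,4,6}:1  {3,4,5,6}:3
  |U|=5: {0,2,3,4,6}:3  {0,3,4,5,6}:8  {1,2,3,4,6}:1  {2,3,4,5,6}:4
  start at 0(p): 5
  start at 1(q): 15
  start at 5(s): 4
sum over floor = 24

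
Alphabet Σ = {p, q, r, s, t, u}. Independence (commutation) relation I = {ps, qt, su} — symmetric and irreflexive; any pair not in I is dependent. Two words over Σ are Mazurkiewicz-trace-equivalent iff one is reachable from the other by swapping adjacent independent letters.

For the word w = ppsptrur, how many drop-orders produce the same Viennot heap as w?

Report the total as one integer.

4

drop 0:p onto floor
drop 1:p onto {0:p}
drop 2:s onto floor
drop 3:p onto {1:p}
drop 4:t onto {2:s, 3:p}
drop 5:r onto {4:t}
drop 6:u onto {5:r}
drop 7:r onto {6:u}
ground layer = {0:p, 2:s}
drop-orders for the pieces not yet dropped (sum over which currently-grounded one goes next):
  1 to go: {7} 1
  2 to go: {6,7} 1
  3 to go: {5,6,7} 1
  4 to go: {4,5,6,7} 1
  5 to go: {2,4,5,6,7} 1  {3,4,5,6,7} 1
  6 to go: {1,3,4,5,6,7} 1  {2,3,4,5,6,7} 2
  if 0:p drops first: 3 orders
  if 2:s drops first: 1 orders
heap linearizations: 4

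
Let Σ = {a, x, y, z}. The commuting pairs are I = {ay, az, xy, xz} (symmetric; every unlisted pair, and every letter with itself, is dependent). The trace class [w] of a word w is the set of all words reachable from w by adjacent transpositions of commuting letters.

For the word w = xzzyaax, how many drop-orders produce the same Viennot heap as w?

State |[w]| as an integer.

35

drop 0:x onto floor
drop 1:z onto floor
drop 2:z onto {1:z}
drop 3:y onto {2:z}
drop 4:a onto {0:x}
drop 5:a onto {4:a}
drop 6:x onto {5:a}
ground layer = {0:x, 1:z}
drop-orders for the pieces not yet dropped (sum over which currently-grounded one goes next):
  1 to go: {3} 1  {6} 1
  2 to go: {2,3} 1  {3,6} 2  {5,6} 1
  3 to go: {1,2,3} 1  {2,3,6} 3  {3,5,6} 3  {4,5,6} 1
  4 to go: {0,4,5,6} 1  {1,2,3,6} 4  {2,3,5,6} 6  {3,4,5,6} 4
  5 to go: {0,3,4,5,6} 5  {1,2,3,5,6} 10  {2,3,4,5,6} 10
  if 0:x drops first: 20 orders
  if 1:z drops first: 15 orders
heap linearizations: 35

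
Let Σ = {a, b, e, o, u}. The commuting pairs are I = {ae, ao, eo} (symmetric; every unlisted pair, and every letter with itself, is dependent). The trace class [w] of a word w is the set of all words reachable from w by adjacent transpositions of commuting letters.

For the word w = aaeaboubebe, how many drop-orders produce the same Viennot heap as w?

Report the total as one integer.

drop 0:a onto floor
drop 1:a onto {0:a}
drop 2:e onto floor
drop 3:a onto {1:a}
drop 4:b onto {2:e, 3:a}
drop 5:o onto {4:b}
drop 6:u onto {5:o}
drop 7:b onto {6:u}
drop 8:e onto {7:b}
drop 9:b onto {8:e}
drop 10:e onto {9:b}
ground layer = {0:a, 2:e}
drop-orders for the pieces not yet dropped (sum over which currently-grounded one goes next):
  1 to go: {10} 1
  2 to go: {9,10} 1
  3 to go: {8,9,10} 1
  4 to go: {7,8,9,10} 1
  5 to go: {6,7,8,9,10} 1
  6 to go: {5,6,7,8,9,10} 1
  7 to go: {4,5,6,7,8,9,10} 1
  8 to go: {2,4,5,6,7,8,9,10} 1  {3,4,5,6,7,8,9,10} 1
  9 to go: {1,3,4,5,6,7,8,9,10} 1  {2,3,4,5,6,7,8,9,10} 2
  if 0:a drops first: 3 orders
  if 2:e drops first: 1 orders
heap linearizations: 4

4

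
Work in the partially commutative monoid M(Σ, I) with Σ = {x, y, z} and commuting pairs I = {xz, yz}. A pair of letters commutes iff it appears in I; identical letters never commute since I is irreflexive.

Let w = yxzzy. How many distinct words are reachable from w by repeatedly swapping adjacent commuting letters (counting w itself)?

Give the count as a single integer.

0(y) covers ∅
1(x) covers 0:y
2(z) covers ∅
3(z) covers 2:z
4(y) covers 1:x
floor of heap: 0:y, 2:z
completions by unplaced set U, small U first (add the entries for U minus each lowest piece of U):
  |U|=1: {3}:1  {4}:1
  |U|=2: {1,4}:1  {2,3}:1  {3,4}:2
  |U|=3: {0,1,4}:1  {1,3,4}:3  {2,3,4}:3
  start at 0(y): 6
  start at 2(z): 4
sum over floor = 10

10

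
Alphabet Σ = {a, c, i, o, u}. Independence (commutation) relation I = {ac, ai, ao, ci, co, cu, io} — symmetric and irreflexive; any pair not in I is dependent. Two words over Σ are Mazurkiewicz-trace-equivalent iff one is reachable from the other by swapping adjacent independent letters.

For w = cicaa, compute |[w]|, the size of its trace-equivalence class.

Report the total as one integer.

30

drop 0:c onto floor
drop 1:i onto floor
drop 2:c onto {0:c}
drop 3:a onto floor
drop 4:a onto {3:a}
ground layer = {0:c, 1:i, 3:a}
drop-orders for the pieces not yet dropped (sum over which currently-grounded one goes next):
  1 to go: {1} 1  {2} 1  {4} 1
  2 to go: {0,2} 1  {1,2} 2  {1,4} 2  {2,4} 2  {3,4} 1
  3 to go: {0,1,2} 3  {0,2,4} 3  {1,2,4} 6  {1,3,4} 3  {2,3,4} 3
  if 0:c drops first: 12 orders
  if 1:i drops first: 6 orders
  if 3:a drops first: 12 orders
heap linearizations: 30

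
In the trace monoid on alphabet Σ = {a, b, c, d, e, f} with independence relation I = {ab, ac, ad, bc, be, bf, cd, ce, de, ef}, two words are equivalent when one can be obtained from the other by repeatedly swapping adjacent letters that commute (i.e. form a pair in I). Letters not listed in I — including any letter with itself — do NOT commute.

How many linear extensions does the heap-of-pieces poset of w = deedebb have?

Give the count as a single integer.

35

#0=d has no predecessor
#1=e has no predecessor
#2=e depends on [1:e]
#3=d depends on [0:d]
#4=e depends on [2:e]
#5=b depends on [3:d]
#6=b depends on [5:b]
sources: [0:d, 1:e]
N(rest) = Σ N(rest − s) over sources s of rest; N(one piece) = 1:
  size 1 → [4]=1  [6]=1
  size 2 → [2,4]=1  [4,6]=2  [5,6]=1
  size 3 → [1,2,4]=1  [2,4,6]=3  [3,5,6]=1  [4,5,6]=3
  size 4 → [0,3,5,6]=1  [1,2,4,6]=4  [2,4,5,6]=6  [3,4,5,6]=4
  size 5 → [0,3,4,5,6]=5  [1,2,4,5,6]=10  [2,3,4,5,6]=10
  first=0(d) contributes 20
  first=1(e) contributes 15
|[w]| = 35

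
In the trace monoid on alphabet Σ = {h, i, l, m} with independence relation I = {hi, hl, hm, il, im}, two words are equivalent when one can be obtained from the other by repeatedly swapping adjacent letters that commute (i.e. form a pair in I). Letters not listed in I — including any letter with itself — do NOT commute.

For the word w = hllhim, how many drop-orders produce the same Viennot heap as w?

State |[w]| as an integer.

piece 0:h — minimal
piece 1:l — minimal
piece 2:l rests on {1:l}
piece 3:h rests on {0:h}
piece 4:i — minimal
piece 5:m rests on {2:l}
minimal pieces: {0:h, 1:l, 4:i}
ways to finish when only these pieces remain (= sum over removing one remaining piece with nothing left below it):
  1 left: {3}→1  {4}→1  {5}→1
  2 left: {0,3}→1  {2,5}→1  {3,4}→2  {3,5}→2  {4,5}→2
  3 left: {0,3,4}→3  {0,3,5}→3  {1,2,5}→1  {2,3,5}→3  {2,4,5}→3  {3,4,5}→6
  4 left: {0,2,3,5}→6  {0,3,4,5}→12  {1,2,3,5}→4  {1,2,4,5}→4  {2,3,4,5}→12
  placing 0:h first → 20 extensions
  placing 1:l first → 30 extensions
  placing 4:i first → 10 extensions
total linear extensions = 60

60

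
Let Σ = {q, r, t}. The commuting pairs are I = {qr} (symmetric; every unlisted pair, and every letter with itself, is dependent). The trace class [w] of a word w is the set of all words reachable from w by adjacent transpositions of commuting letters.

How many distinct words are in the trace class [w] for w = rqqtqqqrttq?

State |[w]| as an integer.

piece 0:r — minimal
piece 1:q — minimal
piece 2:q rests on {1:q}
piece 3:t rests on {0:r, 2:q}
piece 4:q rests on {3:t}
piece 5:q rests on {4:q}
piece 6:q rests on {5:q}
piece 7:r rests on {3:t}
piece 8:t rests on {6:q, 7:r}
piece 9:t rests on {8:t}
piece 10:q rests on {9:t}
minimal pieces: {0:r, 1:q}
ways to finish when only these pieces remain (= sum over removing one remaining piece with nothing left below it):
  1 left: {10}→1
  2 left: {9,10}→1
  3 left: {8,9,10}→1
  4 left: {6,8,9,10}→1  {7,8,9,10}→1
  5 left: {5,6,8,9,10}→1  {6,7,8,9,10}→2
  6 left: {4,5,6,8,9,10}→1  {5,6,7,8,9,10}→3
  7 left: {4,5,6,7,8,9,10}→4
  8 left: {3,4,5,6,7,8,9,10}→4
  9 left: {0,3,4,5,6,7,8,9,10}→4  {2,3,4,5,6,7,8,9,10}→4
  placing 0:r first → 4 extensions
  placing 1:q first → 8 extensions
total linear extensions = 12

12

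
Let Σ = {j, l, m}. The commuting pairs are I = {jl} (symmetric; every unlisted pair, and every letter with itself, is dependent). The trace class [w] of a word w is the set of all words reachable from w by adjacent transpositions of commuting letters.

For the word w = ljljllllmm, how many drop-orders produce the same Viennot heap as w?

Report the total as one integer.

28

piece 0:l — minimal
piece 1:j — minimal
piece 2:l rests on {0:l}
piece 3:j rests on {1:j}
piece 4:l rests on {2:l}
piece 5:l rests on {4:l}
piece 6:l rests on {5:l}
piece 7:l rests on {6:l}
piece 8:m rests on {3:j, 7:l}
piece 9:m rests on {8:m}
minimal pieces: {0:l, 1:j}
ways to finish when only these pieces remain (= sum over removing one remaining piece with nothing left below it):
  1 left: {9}→1
  2 left: {8,9}→1
  3 left: {3,8,9}→1  {7,8,9}→1
  4 left: {1,3,8,9}→1  {3,7,8,9}→2  {6,7,8,9}→1
  5 left: {1,3,7,8,9}→3  {3,6,7,8,9}→3  {5,6,7,8,9}→1
  6 left: {1,3,6,7,8,9}→6  {3,5,6,7,8,9}→4  {4,5,6,7,8,9}→1
  7 left: {1,3,5,6,7,8,9}→10  {2,4,5,6,7,8,9}→1  {3,4,5,6,7,8,9}→5
  8 left: {0,2,4,5,6,7,8,9}→1  {1,3,4,5,6,7,8,9}→15  {2,3,4,5,6,7,8,9}→6
  placing 0:l first → 21 extensions
  placing 1:j first → 7 extensions
total linear extensions = 28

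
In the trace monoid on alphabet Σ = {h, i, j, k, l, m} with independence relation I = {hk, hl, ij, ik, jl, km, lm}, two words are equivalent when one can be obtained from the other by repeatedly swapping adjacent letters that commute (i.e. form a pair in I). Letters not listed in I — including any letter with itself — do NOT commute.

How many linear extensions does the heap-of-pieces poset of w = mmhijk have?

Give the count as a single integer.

3

piece 0:m — minimal
piece 1:m rests on {0:m}
piece 2:h rests on {1:m}
piece 3:i rests on {2:h}
piece 4:j rests on {2:h}
piece 5:k rests on {4:j}
minimal pieces: {0:m}
ways to finish when only these pieces remain (= sum over removing one remaining piece with nothing left below it):
  1 left: {3}→1  {5}→1
  2 left: {3,5}→2  {4,5}→1
  3 left: {3,4,5}→3
  4 left: {2,3,4,5}→3
  placing 0:m first → 3 extensions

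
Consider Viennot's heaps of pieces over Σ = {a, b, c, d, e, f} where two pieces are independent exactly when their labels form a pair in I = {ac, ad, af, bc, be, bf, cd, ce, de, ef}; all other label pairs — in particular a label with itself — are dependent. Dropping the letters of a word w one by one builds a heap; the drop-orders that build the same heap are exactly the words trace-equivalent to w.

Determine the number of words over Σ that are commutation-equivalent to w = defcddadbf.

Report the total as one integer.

#0=d has no predecessor
#1=e has no predecessor
#2=f depends on [0:d]
#3=c depends on [2:f]
#4=d depends on [2:f]
#5=d depends on [4:d]
#6=a depends on [1:e]
#7=d depends on [5:d]
#8=b depends on [6:a, 7:d]
#9=f depends on [3:c, 7:d]
sources: [0:d, 1:e]
N(rest) = Σ N(rest − s) over sources s of rest; N(one piece) = 1:
  size 1 → [8]=1  [9]=1
  size 2 → [3,9]=1  [6,8]=1  [8,9]=2
  size 3 → [1,6,8]=1  [3,8,9]=3  [6,8,9]=3  [7,8,9]=2
  size 4 → [1,6,8,9]=4  [3,6,8,9]=6  [3,7,8,9]=5  [5,7,8,9]=2  [6,7,8,9]=5
  size 5 → [1,3,6,8,9]=10  [1,6,7,8,9]=9  [3,5,7,8,9]=7  [3,6,7,8,9]=16  [4,5,7,8,9]=2  [5,6,7,8,9]=7
  size 6 → [1,3,6,7,8,9]=35  [1,5,6,7,8,9]=16  [3,4,5,7,8,9]=9  [3,5,6,7,8,9]=30  [4,5,6,7,8,9]=9
  size 7 → [1,3,5,6,7,8,9]=81  [1,4,5,6,7,8,9]=25  [2,3,4,5,7,8,9]=9  [3,4,5,6,7,8,9]=48
  size 8 → [0,2,3,4,5,7,8,9]=9  [1,3,4,5,6,7,8,9]=154  [2,3,4,5,6,7,8,9]=57
  first=0(d) contributes 211
  first=1(e) contributes 66
|[w]| = 277

277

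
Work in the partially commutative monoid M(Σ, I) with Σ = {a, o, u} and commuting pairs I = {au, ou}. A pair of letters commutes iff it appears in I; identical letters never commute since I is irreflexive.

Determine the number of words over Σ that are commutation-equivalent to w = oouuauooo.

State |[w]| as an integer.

84

drop 0:o onto floor
drop 1:o onto {0:o}
drop 2:u onto floor
drop 3:u onto {2:u}
drop 4:a onto {1:o}
drop 5:u onto {3:u}
drop 6:o onto {4:a}
drop 7:o onto {6:o}
drop 8:o onto {7:o}
ground layer = {0:o, 2:u}
drop-orders for the pieces not yet dropped (sum over which currently-grounded one goes next):
  1 to go: {5} 1  {8} 1
  2 to go: {3,5} 1  {5,8} 2  {7,8} 1
  3 to go: {2,3,5} 1  {3,5,8} 3  {5,7,8} 3  {6,7,8} 1
  4 to go: {2,3,5,8} 4  {3,5,7,8} 6  {4,6,7,8} 1  {5,6,7,8} 4
  5 to go: {1,4,6,7,8} 1  {2,3,5,7,8} 10  {3,5,6,7,8} 10  {4,5,6,7,8} 5
  6 to go: {0,1,4,6,7,8} 1  {1,4,5,6,7,8} 6  {2,3,5,6,7,8} 20  {3,4,5,6,7,8} 15
  7 to go: {0,1,4,5,6,7,8} 7  {1,3,4,5,6,7,8} 21  {2,3,4,5,6,7,8} 35
  if 0:o drops first: 56 orders
  if 2:u drops first: 28 orders
heap linearizations: 84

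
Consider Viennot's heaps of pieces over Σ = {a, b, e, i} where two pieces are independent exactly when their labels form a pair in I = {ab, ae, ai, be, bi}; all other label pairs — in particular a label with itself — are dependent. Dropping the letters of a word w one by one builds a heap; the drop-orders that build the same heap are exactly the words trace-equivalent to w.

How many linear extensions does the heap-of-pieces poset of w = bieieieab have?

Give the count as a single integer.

252

#0=b has no predecessor
#1=i has no predecessor
#2=e depends on [1:i]
#3=i depends on [2:e]
#4=e depends on [3:i]
#5=i depends on [4:e]
#6=e depends on [5:i]
#7=a has no predecessor
#8=b depends on [0:b]
sources: [0:b, 1:i, 7:a]
N(rest) = Σ N(rest − s) over sources s of rest; N(one piece) = 1:
  size 1 → [6]=1  [7]=1  [8]=1
  size 2 → [0,8]=1  [5,6]=1  [6,7]=2  [6,8]=2  [7,8]=2
  size 3 → [0,6,8]=3  [0,7,8]=3  [4,5,6]=1  [5,6,7]=3  [5,6,8]=3  [6,7,8]=6
  size 4 → [0,5,6,8]=6  [0,6,7,8]=12  [3,4,5,6]=1  [4,5,6,7]=4  [4,5,6,8]=4  [5,6,7,8]=12
  size 5 → [0,4,5,6,8]=10  [0,5,6,7,8]=30  [2,3,4,5,6]=1  [3,4,5,6,7]=5  [3,4,5,6,8]=5  [4,5,6,7,8]=20
  size 6 → [0,3,4,5,6,8]=15  [0,4,5,6,7,8]=60  [1,2,3,4,5,6]=1  [2,3,4,5,6,7]=6  [2,3,4,5,6,8]=6  [3,4,5,6,7,8]=30
  size 7 → [0,2,3,4,5,6,8]=21  [0,3,4,5,6,7,8]=105  [1,2,3,4,5,6,7]=7  [1,2,3,4,5,6,8]=7  [2,3,4,5,6,7,8]=42
  first=0(b) contributes 56
  first=1(i) contributes 168
  first=7(a) contributes 28
|[w]| = 252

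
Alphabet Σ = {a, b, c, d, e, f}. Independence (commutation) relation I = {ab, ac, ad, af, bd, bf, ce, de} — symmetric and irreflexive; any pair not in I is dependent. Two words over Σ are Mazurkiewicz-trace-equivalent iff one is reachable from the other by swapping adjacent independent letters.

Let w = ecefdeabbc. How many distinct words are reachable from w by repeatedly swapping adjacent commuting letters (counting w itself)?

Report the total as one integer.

piece 0:e — minimal
piece 1:c — minimal
piece 2:e rests on {0:e}
piece 3:f rests on {1:c, 2:e}
piece 4:d rests on {3:f}
piece 5:e rests on {3:f}
piece 6:a rests on {5:e}
piece 7:b rests on {5:e}
piece 8:b rests on {7:b}
piece 9:c rests on {4:d, 8:b}
minimal pieces: {0:e, 1:c}
ways to finish when only these pieces remain (= sum over removing one remaining piece with nothing left below it):
  1 left: {6}→1  {9}→1
  2 left: {4,9}→1  {6,9}→2  {8,9}→1
  3 left: {4,6,9}→3  {4,8,9}→2  {6,8,9}→3  {7,8,9}→1
  4 left: {4,6,8,9}→8  {4,7,8,9}→3  {6,7,8,9}→4
  5 left: {4,6,7,8,9}→15  {5,6,7,8,9}→4
  6 left: {4,5,6,7,8,9}→19
  7 left: {3,4,5,6,7,8,9}→19
  8 left: {1,3,4,5,6,7,8,9}→19  {2,3,4,5,6,7,8,9}→19
  placing 0:e first → 38 extensions
  placing 1:c first → 19 extensions
total linear extensions = 57

57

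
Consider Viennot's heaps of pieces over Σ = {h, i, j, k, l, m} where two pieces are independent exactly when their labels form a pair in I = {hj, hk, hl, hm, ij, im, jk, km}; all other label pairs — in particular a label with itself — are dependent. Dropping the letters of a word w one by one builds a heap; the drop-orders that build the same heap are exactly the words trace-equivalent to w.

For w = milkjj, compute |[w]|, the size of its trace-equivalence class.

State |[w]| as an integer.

6

drop 0:m onto floor
drop 1:i onto floor
drop 2:l onto {0:m, 1:i}
drop 3:k onto {2:l}
drop 4:j onto {2:l}
drop 5:j onto {4:j}
ground layer = {0:m, 1:i}
drop-orders for the pieces not yet dropped (sum over which currently-grounded one goes next):
  1 to go: {3} 1  {5} 1
  2 to go: {3,5} 2  {4,5} 1
  3 to go: {3,4,5} 3
  4 to go: {2,3,4,5} 3
  if 0:m drops first: 3 orders
  if 1:i drops first: 3 orders
heap linearizations: 6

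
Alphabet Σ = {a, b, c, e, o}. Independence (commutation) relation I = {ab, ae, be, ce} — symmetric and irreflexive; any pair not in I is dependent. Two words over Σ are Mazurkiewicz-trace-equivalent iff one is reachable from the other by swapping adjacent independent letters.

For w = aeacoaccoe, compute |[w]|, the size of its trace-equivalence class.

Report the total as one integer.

piece 0:a — minimal
piece 1:e — minimal
piece 2:a rests on {0:a}
piece 3:c rests on {2:a}
piece 4:o rests on {1:e, 3:c}
piece 5:a rests on {4:o}
piece 6:c rests on {5:a}
piece 7:c rests on {6:c}
piece 8:o rests on {7:c}
piece 9:e rests on {8:o}
minimal pieces: {0:a, 1:e}
ways to finish when only these pieces remain (= sum over removing one remaining piece with nothing left below it):
  1 left: {9}→1
  2 left: {8,9}→1
  3 left: {7,8,9}→1
  4 left: {6,7,8,9}→1
  5 left: {5,6,7,8,9}→1
  6 left: {4,5,6,7,8,9}→1
  7 left: {1,4,5,6,7,8,9}→1  {3,4,5,6,7,8,9}→1
  8 left: {1,3,4,5,6,7,8,9}→2  {2,3,4,5,6,7,8,9}→1
  placing 0:a first → 3 extensions
  placing 1:e first → 1 extensions
total linear extensions = 4

4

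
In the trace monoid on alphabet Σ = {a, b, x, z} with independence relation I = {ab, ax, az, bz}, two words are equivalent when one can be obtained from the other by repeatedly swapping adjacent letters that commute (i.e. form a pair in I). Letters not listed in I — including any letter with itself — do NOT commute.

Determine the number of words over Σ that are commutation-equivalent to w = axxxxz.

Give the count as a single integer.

6

piece 0:a — minimal
piece 1:x — minimal
piece 2:x rests on {1:x}
piece 3:x rests on {2:x}
piece 4:x rests on {3:x}
piece 5:z rests on {4:x}
minimal pieces: {0:a, 1:x}
ways to finish when only these pieces remain (= sum over removing one remaining piece with nothing left below it):
  1 left: {0}→1  {5}→1
  2 left: {0,5}→2  {4,5}→1
  3 left: {0,4,5}→3  {3,4,5}→1
  4 left: {0,3,4,5}→4  {2,3,4,5}→1
  placing 0:a first → 1 extensions
  placing 1:x first → 5 extensions
total linear extensions = 6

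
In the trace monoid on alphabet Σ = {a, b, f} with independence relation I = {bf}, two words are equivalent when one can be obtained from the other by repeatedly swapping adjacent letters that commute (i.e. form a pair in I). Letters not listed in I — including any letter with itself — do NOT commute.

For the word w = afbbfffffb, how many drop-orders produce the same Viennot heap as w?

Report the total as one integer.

84

0(a) covers ∅
1(f) covers 0:a
2(b) covers 0:a
3(b) covers 2:b
4(f) covers 1:f
5(f) covers 4:f
6(f) covers 5:f
7(f) covers 6:f
8(f) covers 7:f
9(b) covers 3:b
floor of heap: 0:a
completions by unplaced set U, small U first (add the entries for U minus each lowest piece of U):
  |U|=1: {8}:1  {9}:1
  |U|=2: {3,9}:1  {7,8}:1  {8,9}:2
  |U|=3: {2,3,9}:1  {3,8,9}:3  {6,7,8}:1  {7,8,9}:3
  |U|=4: {2,3,8,9}:4  {3,7,8,9}:6  {5,6,7,8}:1  {6,7,8,9}:4
  |U|=5: {2,3,7,8,9}:10  {3,6,7,8,9}:10  {4,5,6,7,8}:1  {5,6,7,8,9}:5
  |U|=6: {1,4,5,6,7,8}:1  {2,3,6,7,8,9}:20  {3,5,6,7,8,9}:15  {4,5,6,7,8,9}:6
  |U|=7: {1,4,5,6,7,8,9}:7  {2,3,5,6,7,8,9}:35  {3,4,5,6,7,8,9}:21
  |U|=8: {1,3,4,5,6,7,8,9}:28  {2,3,4,5,6,7,8,9}:56
  start at 0(a): 84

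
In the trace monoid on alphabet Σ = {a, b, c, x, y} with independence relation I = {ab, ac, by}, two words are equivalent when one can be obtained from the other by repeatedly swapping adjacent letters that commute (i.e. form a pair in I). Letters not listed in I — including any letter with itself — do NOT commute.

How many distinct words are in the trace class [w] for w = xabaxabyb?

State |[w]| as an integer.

#0=x has no predecessor
#1=a depends on [0:x]
#2=b depends on [0:x]
#3=a depends on [1:a]
#4=x depends on [2:b, 3:a]
#5=a depends on [4:x]
#6=b depends on [4:x]
#7=y depends on [5:a]
#8=b depends on [6:b]
sources: [0:x]
N(rest) = Σ N(rest − s) over sources s of rest; N(one piece) = 1:
  size 1 → [7]=1  [8]=1
  size 2 → [5,7]=1  [6,8]=1  [7,8]=2
  size 3 → [5,7,8]=3  [6,7,8]=3
  size 4 → [5,6,7,8]=6
  size 5 → [4,5,6,7,8]=6
  size 6 → [2,4,5,6,7,8]=6  [3,4,5,6,7,8]=6
  size 7 → [1,3,4,5,6,7,8]=6  [2,3,4,5,6,7,8]=12
  first=0(x) contributes 18

18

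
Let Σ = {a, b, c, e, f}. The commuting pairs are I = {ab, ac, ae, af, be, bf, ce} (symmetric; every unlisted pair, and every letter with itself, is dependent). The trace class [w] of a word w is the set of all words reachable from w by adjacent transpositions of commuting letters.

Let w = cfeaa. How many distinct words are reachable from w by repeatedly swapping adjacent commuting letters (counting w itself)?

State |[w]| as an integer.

10

drop 0:c onto floor
drop 1:f onto {0:c}
drop 2:e onto {1:f}
drop 3:a onto floor
drop 4:a onto {3:a}
ground layer = {0:c, 3:a}
drop-orders for the pieces not yet dropped (sum over which currently-grounded one goes next):
  1 to go: {2} 1  {4} 1
  2 to go: {1,2} 1  {2,4} 2  {3,4} 1
  3 to go: {0,1,2} 1  {1,2,4} 3  {2,3,4} 3
  if 0:c drops first: 6 orders
  if 3:a drops first: 4 orders
heap linearizations: 10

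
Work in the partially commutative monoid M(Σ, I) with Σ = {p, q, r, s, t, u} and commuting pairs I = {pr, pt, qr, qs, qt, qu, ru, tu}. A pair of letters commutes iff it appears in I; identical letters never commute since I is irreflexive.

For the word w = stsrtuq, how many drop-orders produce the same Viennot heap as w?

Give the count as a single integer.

21

piece 0:s — minimal
piece 1:t rests on {0:s}
piece 2:s rests on {1:t}
piece 3:r rests on {2:s}
piece 4:t rests on {3:r}
piece 5:u rests on {2:s}
piece 6:q — minimal
minimal pieces: {0:s, 6:q}
ways to finish when only these pieces remain (= sum over removing one remaining piece with nothing left below it):
  1 left: {4}→1  {5}→1  {6}→1
  2 left: {3,4}→1  {4,5}→2  {4,6}→2  {5,6}→2
  3 left: {3,4,5}→3  {3,4,6}→3  {4,5,6}→6
  4 left: {2,3,4,5}→3  {3,4,5,6}→12
  5 left: {1,2,3,4,5}→3  {2,3,4,5,6}→15
  placing 0:s first → 18 extensions
  placing 6:q first → 3 extensions
total linear extensions = 21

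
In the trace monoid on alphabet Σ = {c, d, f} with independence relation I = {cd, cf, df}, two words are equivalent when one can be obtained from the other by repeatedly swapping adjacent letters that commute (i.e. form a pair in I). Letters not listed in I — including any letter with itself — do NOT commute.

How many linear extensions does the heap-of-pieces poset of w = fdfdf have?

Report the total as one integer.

piece 0:f — minimal
piece 1:d — minimal
piece 2:f rests on {0:f}
piece 3:d rests on {1:d}
piece 4:f rests on {2:f}
minimal pieces: {0:f, 1:d}
ways to finish when only these pieces remain (= sum over removing one remaining piece with nothing left below it):
  1 left: {3}→1  {4}→1
  2 left: {1,3}→1  {2,4}→1  {3,4}→2
  3 left: {0,2,4}→1  {1,3,4}→3  {2,3,4}→3
  placing 0:f first → 6 extensions
  placing 1:d first → 4 extensions
total linear extensions = 10

10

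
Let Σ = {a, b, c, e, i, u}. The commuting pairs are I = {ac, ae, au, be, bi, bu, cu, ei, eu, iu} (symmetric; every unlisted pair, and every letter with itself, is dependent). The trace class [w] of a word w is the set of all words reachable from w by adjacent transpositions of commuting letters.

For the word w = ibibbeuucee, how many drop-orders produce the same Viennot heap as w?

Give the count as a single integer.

#0=i has no predecessor
#1=b has no predecessor
#2=i depends on [0:i]
#3=b depends on [1:b]
#4=b depends on [3:b]
#5=e has no predecessor
#6=u has no predecessor
#7=u depends on [6:u]
#8=c depends on [2:i, 4:b, 5:e]
#9=e depends on [8:c]
#10=e depends on [9:e]
sources: [0:i, 1:b, 5:e, 6:u]
N(rest) = Σ N(rest − s) over sources s of rest; N(one piece) = 1:
  size 1 → [7]=1  [10]=1
  size 2 → [6,7]=1  [7,10]=2  [9,10]=1
  size 3 → [6,7,10]=3  [7,9,10]=3  [8,9,10]=1
  size 4 → [2,8,9,10]=1  [4,8,9,10]=1  [5,8,9,10]=1  [6,7,9,10]=6  [7,8,9,10]=4
  size 5 → [0,2,8,9,10]=1  [2,4,8,9,10]=2  [2,5,8,9,10]=2  [2,7,8,9,10]=5  [3,4,8,9,10]=1  [4,5,8,9,10]=2  [4,7,8,9,10]=5  [5,7,8,9,10]=5  [6,7,8,9,10]=10
  size 6 → [0,2,4,8,9,10]=3  [0,2,5,8,9,10]=3  [0,2,7,8,9,10]=6  [1,3,4,8,9,10]=1  [2,3,4,8,9,10]=3  [2,4,5,8,9,10]=6  [2,4,7,8,9,10]=12  [2,5,7,8,9,10]=12  [2,6,7,8,9,10]=15  [3,4,5,8,9,10]=3  [3,4,7,8,9,10]=6  [4,5,7,8,9,10]=12  [4,6,7,8,9,10]=15  [5,6,7,8,9,10]=15
  size 7 → [0,2,3,4,8,9,10]=6  [0,2,4,5,8,9,10]=12  [0,2,4,7,8,9,10]=21  [0,2,5,7,8,9,10]=21  [0,2,6,7,8,9,10]=21  [1,2,3,4,8,9,10]=4  [1,3,4,5,8,9,10]=4  [1,3,4,7,8,9,10]=7  [2,3,4,5,8,9,10]=12  [2,3,4,7,8,9,10]=21  [2,4,5,7,8,9,10]=42  [2,4,6,7,8,9,10]=42  [2,5,6,7,8,9,10]=42  [3,4,5,7,8,9,10]=21  [3,4,6,7,8,9,10]=21  [4,5,6,7,8,9,10]=42
  size 8 → [0,1,2,3,4,8,9,10]=10  [0,2,3,4,5,8,9,10]=30  [0,2,3,4,7,8,9,10]=48  [0,2,4,5,7,8,9,10]=96  [0,2,4,6,7,8,9,10]=84  [0,2,5,6,7,8,9,10]=84  [1,2,3,4,5,8,9,10]=20  [1,2,3,4,7,8,9,10]=32  [1,3,4,5,7,8,9,10]=32  [1,3,4,6,7,8,9,10]=28  [2,3,4,5,7,8,9,10]=96  [2,3,4,6,7,8,9,10]=84  [2,4,5,6,7,8,9,10]=168  [3,4,5,6,7,8,9,10]=84
  size 9 → [0,1,2,3,4,5,8,9,10]=60  [0,1,2,3,4,7,8,9,10]=90  [0,2,3,4,5,7,8,9,10]=270  [0,2,3,4,6,7,8,9,10]=216  [0,2,4,5,6,7,8,9,10]=432  [1,2,3,4,5,7,8,9,10]=180  [1,2,3,4,6,7,8,9,10]=144  [1,3,4,5,6,7,8,9,10]=144  [2,3,4,5,6,7,8,9,10]=432
  first=0(i) contributes 900
  first=1(b) contributes 1350
  first=5(e) contributes 450
  first=6(u) contributes 600
|[w]| = 3300

3300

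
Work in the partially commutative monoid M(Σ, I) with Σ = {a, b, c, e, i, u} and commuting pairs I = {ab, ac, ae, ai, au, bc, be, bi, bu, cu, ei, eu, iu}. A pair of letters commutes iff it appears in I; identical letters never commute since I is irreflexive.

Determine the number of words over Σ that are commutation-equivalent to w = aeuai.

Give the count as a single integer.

drop 0:a onto floor
drop 1:e onto floor
drop 2:u onto floor
drop 3:a onto {0:a}
drop 4:i onto floor
ground layer = {0:a, 1:e, 2:u, 4:i}
drop-orders for the pieces not yet dropped (sum over which currently-grounded one goes next):
  1 to go: {1} 1  {2} 1  {3} 1  {4} 1
  2 to go: {0,3} 1  {1,2} 2  {1,3} 2  {1,4} 2  {2,3} 2  {2,4} 2  {3,4} 2
  3 to go: {0,1,3} 3  {0,2,3} 3  {0,3,4} 3  {1,2,3} 6  {1,2,4} 6  {1,3,4} 6  {2,3,4} 6
  if 0:a drops first: 24 orders
  if 1:e drops first: 12 orders
  if 2:u drops first: 12 orders
  if 4:i drops first: 12 orders
heap linearizations: 60

60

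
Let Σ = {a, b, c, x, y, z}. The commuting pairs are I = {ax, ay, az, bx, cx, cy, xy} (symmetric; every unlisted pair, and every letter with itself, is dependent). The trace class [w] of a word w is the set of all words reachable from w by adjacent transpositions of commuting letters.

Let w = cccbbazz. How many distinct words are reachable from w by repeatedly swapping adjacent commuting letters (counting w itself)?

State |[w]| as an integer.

piece 0:c — minimal
piece 1:c rests on {0:c}
piece 2:c rests on {1:c}
piece 3:b rests on {2:c}
piece 4:b rests on {3:b}
piece 5:a rests on {4:b}
piece 6:z rests on {4:b}
piece 7:z rests on {6:z}
minimal pieces: {0:c}
ways to finish when only these pieces remain (= sum over removing one remaining piece with nothing left below it):
  1 left: {5}→1  {7}→1
  2 left: {5,7}→2  {6,7}→1
  3 left: {5,6,7}→3
  4 left: {4,5,6,7}→3
  5 left: {3,4,5,6,7}→3
  6 left: {2,3,4,5,6,7}→3
  placing 0:c first → 3 extensions

3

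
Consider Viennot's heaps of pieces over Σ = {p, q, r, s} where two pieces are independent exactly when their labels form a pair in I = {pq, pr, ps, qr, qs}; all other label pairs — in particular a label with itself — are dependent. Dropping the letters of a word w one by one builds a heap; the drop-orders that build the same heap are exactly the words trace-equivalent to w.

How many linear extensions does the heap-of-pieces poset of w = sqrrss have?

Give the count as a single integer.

#0=s has no predecessor
#1=q has no predecessor
#2=r depends on [0:s]
#3=r depends on [2:r]
#4=s depends on [3:r]
#5=s depends on [4:s]
sources: [0:s, 1:q]
N(rest) = Σ N(rest − s) over sources s of rest; N(one piece) = 1:
  size 1 → [1]=1  [5]=1
  size 2 → [1,5]=2  [4,5]=1
  size 3 → [1,4,5]=3  [3,4,5]=1
  size 4 → [1,3,4,5]=4  [2,3,4,5]=1
  first=0(s) contributes 5
  first=1(q) contributes 1
|[w]| = 6

6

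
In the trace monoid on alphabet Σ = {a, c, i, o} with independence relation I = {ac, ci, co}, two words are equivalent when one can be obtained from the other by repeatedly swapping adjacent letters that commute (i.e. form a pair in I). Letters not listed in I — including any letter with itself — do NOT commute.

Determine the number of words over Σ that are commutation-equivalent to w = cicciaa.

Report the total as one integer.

0(c) covers ∅
1(i) covers ∅
2(c) covers 0:c
3(c) covers 2:c
4(i) covers 1:i
5(a) covers 4:i
6(a) covers 5:a
floor of heap: 0:c, 1:i
completions by unplaced set U, small U first (add the entries for U minus each lowest piece of U):
  |U|=1: {3}:1  {6}:1
  |U|=2: {2,3}:1  {3,6}:2  {5,6}:1
  |U|=3: {0,2,3}:1  {2,3,6}:3  {3,5,6}:3  {4,5,6}:1
  |U|=4: {0,2,3,6}:4  {1,4,5,6}:1  {2,3,5,6}:6  {3,4,5,6}:4
  |U|=5: {0,2,3,5,6}:10  {1,3,4,5,6}:5  {2,3,4,5,6}:10
  start at 0(c): 15
  start at 1(i): 20
sum over floor = 35

35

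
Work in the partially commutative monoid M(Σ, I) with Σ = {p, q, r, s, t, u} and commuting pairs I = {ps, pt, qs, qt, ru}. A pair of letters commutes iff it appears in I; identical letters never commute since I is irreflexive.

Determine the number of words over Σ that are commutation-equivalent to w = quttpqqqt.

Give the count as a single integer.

piece 0:q — minimal
piece 1:u rests on {0:q}
piece 2:t rests on {1:u}
piece 3:t rests on {2:t}
piece 4:p rests on {1:u}
piece 5:q rests on {4:p}
piece 6:q rests on {5:q}
piece 7:q rests on {6:q}
piece 8:t rests on {3:t}
minimal pieces: {0:q}
ways to finish when only these pieces remain (= sum over removing one remaining piece with nothing left below it):
  1 left: {7}→1  {8}→1
  2 left: {3,8}→1  {6,7}→1  {7,8}→2
  3 left: {2,3,8}→1  {3,7,8}→3  {5,6,7}→1  {6,7,8}→3
  4 left: {2,3,7,8}→4  {3,6,7,8}→6  {4,5,6,7}→1  {5,6,7,8}→4
  5 left: {2,3,6,7,8}→10  {3,5,6,7,8}→10  {4,5,6,7,8}→5
  6 left: {2,3,5,6,7,8}→20  {3,4,5,6,7,8}→15
  7 left: {2,3,4,5,6,7,8}→35
  placing 0:q first → 35 extensions

35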